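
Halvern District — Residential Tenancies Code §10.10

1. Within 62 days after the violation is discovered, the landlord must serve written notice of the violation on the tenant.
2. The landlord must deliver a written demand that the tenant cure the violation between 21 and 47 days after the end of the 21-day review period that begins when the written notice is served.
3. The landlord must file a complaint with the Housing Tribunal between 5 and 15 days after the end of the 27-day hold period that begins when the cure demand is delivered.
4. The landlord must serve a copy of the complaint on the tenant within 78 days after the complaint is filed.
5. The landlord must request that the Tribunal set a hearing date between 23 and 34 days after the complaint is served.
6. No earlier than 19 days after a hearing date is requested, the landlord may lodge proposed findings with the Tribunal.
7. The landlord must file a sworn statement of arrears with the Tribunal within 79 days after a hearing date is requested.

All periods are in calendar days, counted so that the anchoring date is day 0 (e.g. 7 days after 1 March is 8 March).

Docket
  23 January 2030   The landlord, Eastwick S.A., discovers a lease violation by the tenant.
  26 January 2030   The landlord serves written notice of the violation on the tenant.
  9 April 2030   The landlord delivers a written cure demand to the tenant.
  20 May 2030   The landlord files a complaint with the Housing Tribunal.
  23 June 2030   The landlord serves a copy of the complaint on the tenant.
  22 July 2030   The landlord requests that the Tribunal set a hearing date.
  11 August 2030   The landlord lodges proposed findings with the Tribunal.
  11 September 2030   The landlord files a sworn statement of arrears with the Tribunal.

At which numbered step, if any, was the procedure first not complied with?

Step 2

Step 1: 62 days after 23 January 2030 (when the violation is discovered) is 26 March 2030; done 26 January 2030 — timely.
Step 2: the window is 21–47 days after 16 February 2030 (end of the 21-day review period, which began when the written notice is served on 26 January 2030), so 9 March 2030 through 4 April 2030; 9 April 2030 is 5 days past the end of the window.
That is the first point of non-compliance.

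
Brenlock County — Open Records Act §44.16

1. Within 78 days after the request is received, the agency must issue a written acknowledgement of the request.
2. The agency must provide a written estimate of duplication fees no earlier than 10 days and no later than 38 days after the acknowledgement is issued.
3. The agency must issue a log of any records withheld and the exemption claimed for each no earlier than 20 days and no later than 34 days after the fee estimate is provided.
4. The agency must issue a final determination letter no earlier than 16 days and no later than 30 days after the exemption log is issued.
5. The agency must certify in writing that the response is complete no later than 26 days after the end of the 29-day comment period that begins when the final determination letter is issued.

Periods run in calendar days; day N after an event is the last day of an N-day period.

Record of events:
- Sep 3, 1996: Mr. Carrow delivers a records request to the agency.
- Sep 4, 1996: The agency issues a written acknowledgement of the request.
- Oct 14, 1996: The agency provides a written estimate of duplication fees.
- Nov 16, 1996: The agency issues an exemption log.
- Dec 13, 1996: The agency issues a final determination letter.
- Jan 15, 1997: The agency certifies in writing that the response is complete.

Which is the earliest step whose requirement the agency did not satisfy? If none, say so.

Step 2

(1) due by Sep 3, 1996 + 78 days = Nov 20, 1996; completed Sep 4, 1996, before the deadline.
(2) the permitted window runs from Sep 4, 1996 + 10 = Sep 14, 1996 to Sep 4, 1996 + 38 = Oct 12, 1996; Oct 14, 1996 is 2 days past the end of the window.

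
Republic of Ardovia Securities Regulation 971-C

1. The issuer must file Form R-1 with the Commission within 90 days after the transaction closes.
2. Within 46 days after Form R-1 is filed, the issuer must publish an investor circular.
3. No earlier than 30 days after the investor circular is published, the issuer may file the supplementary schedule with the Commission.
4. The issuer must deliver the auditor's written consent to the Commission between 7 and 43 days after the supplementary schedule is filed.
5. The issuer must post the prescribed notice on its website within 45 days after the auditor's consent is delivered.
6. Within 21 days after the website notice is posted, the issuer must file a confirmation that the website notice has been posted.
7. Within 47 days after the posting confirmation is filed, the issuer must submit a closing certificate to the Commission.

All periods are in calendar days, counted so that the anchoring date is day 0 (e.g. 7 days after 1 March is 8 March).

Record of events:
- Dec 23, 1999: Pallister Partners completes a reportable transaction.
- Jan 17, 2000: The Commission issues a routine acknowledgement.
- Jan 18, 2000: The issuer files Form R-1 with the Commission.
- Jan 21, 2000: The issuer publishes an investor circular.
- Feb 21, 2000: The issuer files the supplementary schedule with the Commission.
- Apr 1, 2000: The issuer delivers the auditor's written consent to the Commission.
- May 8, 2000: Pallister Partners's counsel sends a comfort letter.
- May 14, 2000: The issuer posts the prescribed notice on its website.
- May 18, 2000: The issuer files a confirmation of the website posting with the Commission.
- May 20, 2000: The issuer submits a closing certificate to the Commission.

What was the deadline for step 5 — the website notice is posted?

Step 5 runs from Apr 1, 2000, when the auditor's consent is delivered. 45 days after Apr 1, 2000 is May 16, 2000.

May 16, 2000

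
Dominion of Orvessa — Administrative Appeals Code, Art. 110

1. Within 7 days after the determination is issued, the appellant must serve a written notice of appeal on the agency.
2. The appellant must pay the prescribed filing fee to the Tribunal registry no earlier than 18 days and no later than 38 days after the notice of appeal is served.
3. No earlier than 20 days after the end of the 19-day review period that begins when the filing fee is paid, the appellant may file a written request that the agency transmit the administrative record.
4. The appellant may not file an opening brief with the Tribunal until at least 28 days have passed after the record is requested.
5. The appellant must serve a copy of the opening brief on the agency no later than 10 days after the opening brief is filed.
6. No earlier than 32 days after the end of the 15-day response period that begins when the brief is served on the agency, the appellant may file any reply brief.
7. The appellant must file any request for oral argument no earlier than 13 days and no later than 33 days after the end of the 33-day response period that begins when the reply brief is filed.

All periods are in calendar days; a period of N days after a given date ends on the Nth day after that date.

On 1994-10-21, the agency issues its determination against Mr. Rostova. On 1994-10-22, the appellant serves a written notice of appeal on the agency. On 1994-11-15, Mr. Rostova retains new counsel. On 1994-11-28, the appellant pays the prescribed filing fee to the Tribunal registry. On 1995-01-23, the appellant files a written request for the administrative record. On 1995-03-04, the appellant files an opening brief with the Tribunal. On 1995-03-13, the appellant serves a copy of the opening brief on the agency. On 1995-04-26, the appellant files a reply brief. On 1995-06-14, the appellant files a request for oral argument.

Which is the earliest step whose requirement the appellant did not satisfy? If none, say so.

Step 1 — counting 7 days from 1994-10-21 (when the determination is issued) gives a deadline of 1994-10-28; done 1994-10-22 — timely.
Step 2 — 18 and 38 days from 1994-10-22 (when the notice of appeal is served) are 1994-11-09 and 1994-11-29 respectively; done 1994-11-28 — within the window.
Step 3 — must wait 20 days from 1994-12-17 (end of the 19-day review period, which began when the filing fee is paid on 1994-11-28), so not before 1995-01-06; 1995-01-23 is on or after that date.
Step 4 — must wait 28 days from 1995-01-23 (when the record is requested), so not before 1995-02-20; 1995-03-04 is on or after that date.
Step 5 — counting 10 days from 1995-03-04 (when the opening brief is filed) gives a deadline of 1995-03-14; 1995-03-13 is within that limit.
Step 6 — must wait 32 days from 1995-03-28 (end of the 15-day response period, which began when the brief is served on the agency on 1995-03-13), so not before 1995-04-29; 1995-04-26 is 3 days before the earliest permitted date.
No need to go further; step 6 was not satisfied.

Step 6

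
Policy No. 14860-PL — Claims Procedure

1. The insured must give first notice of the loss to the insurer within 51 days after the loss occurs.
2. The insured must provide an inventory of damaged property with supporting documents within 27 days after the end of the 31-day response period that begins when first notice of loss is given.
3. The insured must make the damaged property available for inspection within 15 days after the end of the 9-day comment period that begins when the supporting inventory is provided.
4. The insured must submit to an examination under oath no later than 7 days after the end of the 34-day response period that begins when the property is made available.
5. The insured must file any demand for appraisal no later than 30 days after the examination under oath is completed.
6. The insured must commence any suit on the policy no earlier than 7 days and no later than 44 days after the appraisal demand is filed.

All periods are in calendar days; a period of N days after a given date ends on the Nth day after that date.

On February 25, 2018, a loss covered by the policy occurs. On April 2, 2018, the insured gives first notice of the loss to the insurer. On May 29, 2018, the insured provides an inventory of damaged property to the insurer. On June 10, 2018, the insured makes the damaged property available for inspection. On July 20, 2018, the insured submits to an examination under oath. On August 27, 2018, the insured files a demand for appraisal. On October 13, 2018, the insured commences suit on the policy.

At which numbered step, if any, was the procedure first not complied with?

Step 1 — counting 51 days from February 25, 2018 (when the loss occurs) gives a deadline of April 17, 2018; April 2, 2018 is within that limit.
Step 2 — counting 27 days from May 3, 2018 (end of the 31-day response period, which began when first notice of loss is given on April 2, 2018) gives a deadline of May 30, 2018; May 29, 2018 is within that limit.
Step 3 — counting 15 days from June 7, 2018 (end of the 9-day comment period, which began when the supporting inventory is provided on May 29, 2018) gives a deadline of June 22, 2018; done June 10, 2018 — timely.
Step 4 — counting 7 days from July 14, 2018 (end of the 34-day response period, which began when the property is made available on June 10, 2018) gives a deadline of July 21, 2018; July 20, 2018 is within that limit.
Step 5 — counting 30 days from July 20, 2018 (when the examination under oath is completed) gives a deadline of August 19, 2018; not done until August 27, 2018, 8 days after the deadline.

Step 5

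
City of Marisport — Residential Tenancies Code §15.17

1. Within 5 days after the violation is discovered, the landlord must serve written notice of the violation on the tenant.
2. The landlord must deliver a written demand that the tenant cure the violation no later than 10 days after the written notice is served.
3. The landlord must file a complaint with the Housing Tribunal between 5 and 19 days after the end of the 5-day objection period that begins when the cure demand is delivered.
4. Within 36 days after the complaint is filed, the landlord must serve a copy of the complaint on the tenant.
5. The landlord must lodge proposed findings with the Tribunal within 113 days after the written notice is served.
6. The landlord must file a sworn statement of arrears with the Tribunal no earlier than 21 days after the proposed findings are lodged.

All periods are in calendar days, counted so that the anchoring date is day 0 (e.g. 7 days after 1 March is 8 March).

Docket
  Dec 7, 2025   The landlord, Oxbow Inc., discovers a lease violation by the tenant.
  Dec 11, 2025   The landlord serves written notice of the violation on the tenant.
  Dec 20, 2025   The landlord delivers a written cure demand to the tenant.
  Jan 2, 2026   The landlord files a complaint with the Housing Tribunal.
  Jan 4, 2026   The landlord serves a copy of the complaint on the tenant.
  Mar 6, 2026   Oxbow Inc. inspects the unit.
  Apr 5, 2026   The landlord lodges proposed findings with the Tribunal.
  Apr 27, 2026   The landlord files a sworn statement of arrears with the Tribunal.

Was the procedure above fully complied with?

Step 1: 5 days after Dec 7, 2025 (when the violation is discovered) is Dec 12, 2025; Dec 11, 2025 is within that limit.
Step 2: 10 days after Dec 11, 2025 (when the written notice is served) is Dec 21, 2025; done Dec 20, 2025 — timely.
Step 3: the window is 5–19 days after Dec 25, 2025 (end of the 5-day objection period, which began when the cure demand is delivered on Dec 20, 2025), so Dec 30, 2025 through Jan 13, 2026; done Jan 2, 2026, which is between those dates.
Step 4: 36 days after Jan 2, 2026 (when the complaint is filed) is Feb 7, 2026; completed Jan 4, 2026, before the deadline.
Step 5: 113 days after Dec 11, 2025 (when the written notice is served) is Apr 3, 2026; done Apr 5, 2026 — 2 days late.

No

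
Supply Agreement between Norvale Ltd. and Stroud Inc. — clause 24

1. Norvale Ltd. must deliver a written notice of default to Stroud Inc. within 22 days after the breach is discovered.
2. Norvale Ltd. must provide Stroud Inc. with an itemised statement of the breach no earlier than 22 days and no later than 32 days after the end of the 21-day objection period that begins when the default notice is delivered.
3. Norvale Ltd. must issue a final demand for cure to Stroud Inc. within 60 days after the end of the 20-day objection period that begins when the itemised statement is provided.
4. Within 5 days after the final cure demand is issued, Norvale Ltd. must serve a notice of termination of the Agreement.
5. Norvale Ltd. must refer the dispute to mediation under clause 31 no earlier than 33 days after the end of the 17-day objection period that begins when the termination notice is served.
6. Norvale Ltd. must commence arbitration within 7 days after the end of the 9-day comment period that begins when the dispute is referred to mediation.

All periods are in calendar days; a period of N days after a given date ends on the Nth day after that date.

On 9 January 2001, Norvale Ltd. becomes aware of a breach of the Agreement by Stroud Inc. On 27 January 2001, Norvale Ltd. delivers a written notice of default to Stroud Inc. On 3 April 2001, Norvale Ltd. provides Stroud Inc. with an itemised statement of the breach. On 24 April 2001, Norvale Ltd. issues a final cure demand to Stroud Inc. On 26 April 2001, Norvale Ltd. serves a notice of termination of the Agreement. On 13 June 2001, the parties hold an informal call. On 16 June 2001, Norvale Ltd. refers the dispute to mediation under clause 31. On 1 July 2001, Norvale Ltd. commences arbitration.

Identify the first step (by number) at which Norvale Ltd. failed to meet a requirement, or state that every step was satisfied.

(1) due by 9 January 2001 + 22 days = 31 January 2001; 27 January 2001 is within that limit.
(2) the permitted window runs from 17 February 2001 + 22 = 11 March 2001 to 17 February 2001 + 32 = 21 March 2001; 3 April 2001 is 13 days past the end of the window.
That is the first point of non-compliance.

Step 2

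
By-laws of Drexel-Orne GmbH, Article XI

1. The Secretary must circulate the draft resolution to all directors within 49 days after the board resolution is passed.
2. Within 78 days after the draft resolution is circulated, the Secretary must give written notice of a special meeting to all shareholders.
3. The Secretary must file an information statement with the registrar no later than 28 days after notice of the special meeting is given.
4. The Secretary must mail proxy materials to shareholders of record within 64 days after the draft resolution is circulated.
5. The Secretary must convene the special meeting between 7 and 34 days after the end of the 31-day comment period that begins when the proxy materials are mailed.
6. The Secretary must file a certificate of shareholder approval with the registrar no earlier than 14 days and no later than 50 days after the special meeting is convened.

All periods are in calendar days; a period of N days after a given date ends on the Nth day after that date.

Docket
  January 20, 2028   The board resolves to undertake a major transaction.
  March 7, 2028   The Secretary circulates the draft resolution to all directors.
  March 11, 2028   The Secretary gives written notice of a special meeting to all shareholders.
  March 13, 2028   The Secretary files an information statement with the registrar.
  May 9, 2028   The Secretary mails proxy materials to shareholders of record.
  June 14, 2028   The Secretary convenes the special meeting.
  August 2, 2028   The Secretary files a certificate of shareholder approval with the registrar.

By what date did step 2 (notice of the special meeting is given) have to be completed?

Step 2 runs from March 7, 2028, when the draft resolution is circulated. 78 days after March 7, 2028 is May 24, 2028.

May 24, 2028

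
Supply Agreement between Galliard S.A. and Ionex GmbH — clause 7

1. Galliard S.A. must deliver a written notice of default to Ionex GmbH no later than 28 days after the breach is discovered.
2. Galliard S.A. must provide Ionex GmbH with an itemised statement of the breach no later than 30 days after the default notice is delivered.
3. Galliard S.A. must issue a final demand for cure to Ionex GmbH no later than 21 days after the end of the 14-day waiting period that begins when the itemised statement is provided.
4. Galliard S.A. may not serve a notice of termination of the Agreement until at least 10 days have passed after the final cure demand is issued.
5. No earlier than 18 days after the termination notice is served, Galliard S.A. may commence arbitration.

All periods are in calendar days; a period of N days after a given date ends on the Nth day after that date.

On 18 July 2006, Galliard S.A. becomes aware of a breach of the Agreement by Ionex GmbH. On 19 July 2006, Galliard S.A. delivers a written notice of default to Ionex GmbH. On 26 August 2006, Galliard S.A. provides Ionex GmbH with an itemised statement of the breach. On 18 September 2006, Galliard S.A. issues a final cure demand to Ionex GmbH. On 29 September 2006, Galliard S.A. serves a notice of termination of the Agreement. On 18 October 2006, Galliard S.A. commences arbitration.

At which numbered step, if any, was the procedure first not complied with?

Step 2

Step 1 — counting 28 days from 18 July 2006 (when the breach is discovered) gives a deadline of 15 August 2006; completed 19 July 2006, before the deadline.
Step 2 — counting 30 days from 19 July 2006 (when the default notice is delivered) gives a deadline of 18 August 2006; 26 August 2006 misses that deadline by 8 days.
The analysis stops there.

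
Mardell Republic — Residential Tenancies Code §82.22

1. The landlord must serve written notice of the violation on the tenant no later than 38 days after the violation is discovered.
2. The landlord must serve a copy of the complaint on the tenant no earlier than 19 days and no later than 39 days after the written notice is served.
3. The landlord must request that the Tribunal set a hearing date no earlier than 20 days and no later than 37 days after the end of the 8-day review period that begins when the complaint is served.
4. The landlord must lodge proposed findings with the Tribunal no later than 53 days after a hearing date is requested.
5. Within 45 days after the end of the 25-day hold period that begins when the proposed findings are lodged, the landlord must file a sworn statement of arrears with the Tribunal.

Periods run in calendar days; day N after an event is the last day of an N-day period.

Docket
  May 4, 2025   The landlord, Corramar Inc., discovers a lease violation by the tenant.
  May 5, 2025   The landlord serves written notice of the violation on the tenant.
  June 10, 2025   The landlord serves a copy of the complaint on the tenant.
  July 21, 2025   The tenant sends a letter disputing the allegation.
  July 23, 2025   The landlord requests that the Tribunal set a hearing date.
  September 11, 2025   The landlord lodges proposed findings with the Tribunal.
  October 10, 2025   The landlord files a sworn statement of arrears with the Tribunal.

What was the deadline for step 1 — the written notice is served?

Step 1 runs from May 4, 2025, when the violation is discovered. 38 days after May 4, 2025 is June 11, 2025.

June 11, 2025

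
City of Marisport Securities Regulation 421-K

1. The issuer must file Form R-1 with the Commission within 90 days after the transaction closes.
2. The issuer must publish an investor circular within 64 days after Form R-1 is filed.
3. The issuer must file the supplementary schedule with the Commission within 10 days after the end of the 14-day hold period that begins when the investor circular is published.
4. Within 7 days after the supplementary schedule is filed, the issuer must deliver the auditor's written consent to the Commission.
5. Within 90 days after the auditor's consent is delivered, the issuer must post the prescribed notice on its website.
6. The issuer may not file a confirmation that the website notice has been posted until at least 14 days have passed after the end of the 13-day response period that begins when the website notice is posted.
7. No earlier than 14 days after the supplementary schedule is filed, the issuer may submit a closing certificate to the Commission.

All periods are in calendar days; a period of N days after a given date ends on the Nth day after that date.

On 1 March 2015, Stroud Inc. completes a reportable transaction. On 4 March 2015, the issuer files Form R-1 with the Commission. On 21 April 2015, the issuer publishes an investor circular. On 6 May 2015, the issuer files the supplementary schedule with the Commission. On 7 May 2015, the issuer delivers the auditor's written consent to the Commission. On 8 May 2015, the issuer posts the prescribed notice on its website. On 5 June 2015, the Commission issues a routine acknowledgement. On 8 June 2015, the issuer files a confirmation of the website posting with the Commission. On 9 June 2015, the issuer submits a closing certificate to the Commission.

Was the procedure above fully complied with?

Yes

Step 1: 90 days after 1 March 2015 (when the transaction closes) is 30 May 2015; 4 March 2015 is within that limit.
Step 2: 64 days after 4 March 2015 (when Form R-1 is filed) is 7 May 2015; completed 21 April 2015, before the deadline.
Step 3: 10 days after 5 May 2015 (end of the 14-day hold period, which began when the investor circular is published on 21 April 2015) is 15 May 2015; done 6 May 2015 — timely.
Step 4: 7 days after 6 May 2015 (when the supplementary schedule is filed) is 13 May 2015; completed 7 May 2015, before the deadline.
Step 5: 90 days after 7 May 2015 (when the auditor's consent is delivered) is 5 August 2015; completed 8 May 2015, before the deadline.
Step 6: the earliest permitted date is 14 days after 21 May 2015 (end of the 13-day response period, which began when the website notice is posted on 8 May 2015), i.e. 4 June 2015; done 8 June 2015, after the minimum wait.
Step 7: the earliest permitted date is 14 days after 6 May 2015 (when the supplementary schedule is filed), i.e. 20 May 2015; done 9 June 2015, after the minimum wait.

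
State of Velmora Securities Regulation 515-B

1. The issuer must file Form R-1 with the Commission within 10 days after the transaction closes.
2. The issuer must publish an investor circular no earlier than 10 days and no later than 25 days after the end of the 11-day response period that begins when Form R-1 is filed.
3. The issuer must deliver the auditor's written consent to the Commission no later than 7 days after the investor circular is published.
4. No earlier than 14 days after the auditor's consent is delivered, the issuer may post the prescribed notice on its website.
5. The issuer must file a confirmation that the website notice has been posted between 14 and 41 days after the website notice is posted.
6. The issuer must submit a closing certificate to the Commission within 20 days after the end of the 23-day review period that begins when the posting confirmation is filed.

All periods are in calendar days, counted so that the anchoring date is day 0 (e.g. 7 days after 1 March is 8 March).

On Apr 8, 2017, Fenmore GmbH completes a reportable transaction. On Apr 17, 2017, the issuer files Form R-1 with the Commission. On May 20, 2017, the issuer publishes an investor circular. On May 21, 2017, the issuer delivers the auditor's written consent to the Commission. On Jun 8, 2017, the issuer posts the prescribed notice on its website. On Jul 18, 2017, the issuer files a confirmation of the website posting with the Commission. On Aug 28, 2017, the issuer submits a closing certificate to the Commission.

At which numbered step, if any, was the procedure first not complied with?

None — every step was satisfied

(1) due by Apr 8, 2017 + 10 days = Apr 18, 2017; done Apr 17, 2017 — timely.
(2) the permitted window runs from Apr 28, 2017 + 10 = May 8, 2017 to Apr 28, 2017 + 25 = May 23, 2017; May 20, 2017 falls inside that range.
(3) due by May 20, 2017 + 7 days = May 27, 2017; completed May 21, 2017, before the deadline.
(4) permitted from May 21, 2017 + 14 days = Jun 4, 2017 onward; done Jun 8, 2017 — permitted.
(5) the permitted window runs from Jun 8, 2017 + 14 = Jun 22, 2017 to Jun 8, 2017 + 41 = Jul 19, 2017; done Jul 18, 2017, which is between those dates.
(6) due by Aug 10, 2017 + 20 days = Aug 30, 2017; Aug 28, 2017 is within that limit.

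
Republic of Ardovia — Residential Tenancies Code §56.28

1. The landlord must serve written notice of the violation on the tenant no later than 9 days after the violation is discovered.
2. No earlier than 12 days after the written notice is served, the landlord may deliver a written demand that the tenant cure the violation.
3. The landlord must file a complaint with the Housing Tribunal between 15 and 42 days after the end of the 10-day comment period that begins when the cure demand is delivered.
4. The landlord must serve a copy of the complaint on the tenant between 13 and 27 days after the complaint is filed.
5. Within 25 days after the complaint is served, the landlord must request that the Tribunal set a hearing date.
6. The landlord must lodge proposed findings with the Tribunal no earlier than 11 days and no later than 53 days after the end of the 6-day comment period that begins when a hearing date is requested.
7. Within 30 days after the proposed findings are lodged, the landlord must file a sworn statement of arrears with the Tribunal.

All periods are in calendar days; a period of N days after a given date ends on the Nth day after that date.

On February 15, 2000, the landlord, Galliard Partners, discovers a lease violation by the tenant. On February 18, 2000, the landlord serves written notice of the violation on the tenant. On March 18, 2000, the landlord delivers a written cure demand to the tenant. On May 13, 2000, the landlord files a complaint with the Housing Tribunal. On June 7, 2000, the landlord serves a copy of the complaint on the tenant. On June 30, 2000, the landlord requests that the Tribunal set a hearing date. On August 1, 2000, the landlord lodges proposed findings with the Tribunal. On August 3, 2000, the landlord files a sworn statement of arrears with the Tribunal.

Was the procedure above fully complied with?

No

Step 1: 9 days after February 15, 2000 (when the violation is discovered) is February 24, 2000; February 18, 2000 is within that limit.
Step 2: the earliest permitted date is 12 days after February 18, 2000 (when the written notice is served), i.e. March 1, 2000; done March 18, 2000 — permitted.
Step 3: the window is 15–42 days after March 28, 2000 (end of the 10-day comment period, which began when the cure demand is delivered on March 18, 2000), so April 12, 2000 through May 9, 2000; May 13, 2000 is 4 days past the end of the window.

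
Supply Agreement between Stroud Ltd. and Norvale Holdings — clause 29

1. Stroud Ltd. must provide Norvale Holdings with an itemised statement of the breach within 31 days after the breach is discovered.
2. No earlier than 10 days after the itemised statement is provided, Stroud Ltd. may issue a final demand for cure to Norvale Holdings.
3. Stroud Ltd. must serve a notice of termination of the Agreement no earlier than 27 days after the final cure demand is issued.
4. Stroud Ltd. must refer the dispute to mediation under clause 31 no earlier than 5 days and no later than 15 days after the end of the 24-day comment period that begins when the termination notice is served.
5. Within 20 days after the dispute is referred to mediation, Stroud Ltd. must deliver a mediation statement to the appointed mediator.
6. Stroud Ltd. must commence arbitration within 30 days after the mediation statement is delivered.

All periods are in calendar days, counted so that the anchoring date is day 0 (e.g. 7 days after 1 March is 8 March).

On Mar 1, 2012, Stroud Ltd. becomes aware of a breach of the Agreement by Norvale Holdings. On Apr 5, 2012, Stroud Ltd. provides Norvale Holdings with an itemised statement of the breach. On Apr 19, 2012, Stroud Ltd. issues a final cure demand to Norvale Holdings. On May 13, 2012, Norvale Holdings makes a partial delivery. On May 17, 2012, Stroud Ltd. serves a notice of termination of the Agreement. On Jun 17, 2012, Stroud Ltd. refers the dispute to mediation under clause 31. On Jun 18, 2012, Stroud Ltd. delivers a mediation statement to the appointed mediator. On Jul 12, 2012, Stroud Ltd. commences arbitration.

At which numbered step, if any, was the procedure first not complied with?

(1) due by Mar 1, 2012 + 31 days = Apr 1, 2012; Apr 5, 2012 misses that deadline by 4 days.
Later steps need not be reached.

Step 1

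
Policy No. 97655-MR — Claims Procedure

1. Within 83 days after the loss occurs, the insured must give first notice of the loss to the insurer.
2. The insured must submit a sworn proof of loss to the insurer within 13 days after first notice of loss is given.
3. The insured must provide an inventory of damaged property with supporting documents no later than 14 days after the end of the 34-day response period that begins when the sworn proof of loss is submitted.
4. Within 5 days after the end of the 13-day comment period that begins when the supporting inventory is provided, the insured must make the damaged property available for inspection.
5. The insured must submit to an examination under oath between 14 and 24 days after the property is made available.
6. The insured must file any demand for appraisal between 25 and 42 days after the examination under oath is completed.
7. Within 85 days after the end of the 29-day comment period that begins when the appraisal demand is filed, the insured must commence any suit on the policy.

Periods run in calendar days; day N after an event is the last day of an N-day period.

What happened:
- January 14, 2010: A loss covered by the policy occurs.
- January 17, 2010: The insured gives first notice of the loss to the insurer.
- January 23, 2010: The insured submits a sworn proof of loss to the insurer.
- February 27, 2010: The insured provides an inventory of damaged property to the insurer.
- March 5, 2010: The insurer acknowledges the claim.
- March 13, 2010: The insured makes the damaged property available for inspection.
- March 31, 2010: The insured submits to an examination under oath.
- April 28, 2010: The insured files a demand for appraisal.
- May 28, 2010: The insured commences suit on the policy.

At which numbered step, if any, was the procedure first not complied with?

(1) due by January 14, 2010 + 83 days = April 7, 2010; done January 17, 2010 — timely.
(2) due by January 17, 2010 + 13 days = January 30, 2010; January 23, 2010 is within that limit.
(3) due by February 26, 2010 + 14 days = March 12, 2010; completed February 27, 2010, before the deadline.
(4) due by March 12, 2010 + 5 days = March 17, 2010; done March 13, 2010 — timely.
(5) the permitted window runs from March 13, 2010 + 14 = March 27, 2010 to March 13, 2010 + 24 = April 6, 2010; done March 31, 2010 — within the window.
(6) the permitted window runs from March 31, 2010 + 25 = April 25, 2010 to March 31, 2010 + 42 = May 12, 2010; done April 28, 2010, which is between those dates.
(7) due by May 27, 2010 + 85 days = August 20, 2010; May 28, 2010 is within that limit.

None — every step was satisfied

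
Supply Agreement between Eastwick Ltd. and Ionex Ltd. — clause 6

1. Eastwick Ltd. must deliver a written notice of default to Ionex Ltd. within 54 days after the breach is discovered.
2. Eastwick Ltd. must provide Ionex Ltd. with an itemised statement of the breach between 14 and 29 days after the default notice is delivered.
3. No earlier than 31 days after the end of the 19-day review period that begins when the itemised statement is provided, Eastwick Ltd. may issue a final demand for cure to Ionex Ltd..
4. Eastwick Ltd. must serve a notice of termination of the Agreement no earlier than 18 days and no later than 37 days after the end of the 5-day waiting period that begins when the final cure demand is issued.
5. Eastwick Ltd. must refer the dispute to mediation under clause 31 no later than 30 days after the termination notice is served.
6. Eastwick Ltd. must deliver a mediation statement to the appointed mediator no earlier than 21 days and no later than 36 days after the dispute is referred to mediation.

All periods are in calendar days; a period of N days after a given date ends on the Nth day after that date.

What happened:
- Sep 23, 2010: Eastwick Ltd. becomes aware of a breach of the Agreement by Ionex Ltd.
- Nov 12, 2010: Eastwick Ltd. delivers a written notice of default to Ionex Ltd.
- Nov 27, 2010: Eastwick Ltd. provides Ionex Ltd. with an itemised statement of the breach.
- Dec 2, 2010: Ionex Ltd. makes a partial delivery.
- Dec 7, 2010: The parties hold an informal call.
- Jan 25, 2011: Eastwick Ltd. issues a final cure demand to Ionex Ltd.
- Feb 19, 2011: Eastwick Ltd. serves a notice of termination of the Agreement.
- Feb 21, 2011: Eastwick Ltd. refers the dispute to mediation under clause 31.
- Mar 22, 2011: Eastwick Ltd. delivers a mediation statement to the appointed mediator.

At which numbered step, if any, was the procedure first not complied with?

None — every step was satisfied

(1) due by Sep 23, 2010 + 54 days = Nov 16, 2010; Nov 12, 2010 is within that limit.
(2) the permitted window runs from Nov 12, 2010 + 14 = Nov 26, 2010 to Nov 12, 2010 + 29 = Dec 11, 2010; done Nov 27, 2010 — within the window.
(3) permitted from Dec 16, 2010 + 31 days = Jan 16, 2011 onward; done Jan 25, 2011 — permitted.
(4) the permitted window runs from Jan 30, 2011 + 18 = Feb 17, 2011 to Jan 30, 2011 + 37 = Mar 8, 2011; Feb 19, 2011 falls inside that range.
(5) due by Feb 19, 2011 + 30 days = Mar 21, 2011; Feb 21, 2011 is within that limit.
(6) the permitted window runs from Feb 21, 2011 + 21 = Mar 14, 2011 to Feb 21, 2011 + 36 = Mar 29, 2011; Mar 22, 2011 falls inside that range.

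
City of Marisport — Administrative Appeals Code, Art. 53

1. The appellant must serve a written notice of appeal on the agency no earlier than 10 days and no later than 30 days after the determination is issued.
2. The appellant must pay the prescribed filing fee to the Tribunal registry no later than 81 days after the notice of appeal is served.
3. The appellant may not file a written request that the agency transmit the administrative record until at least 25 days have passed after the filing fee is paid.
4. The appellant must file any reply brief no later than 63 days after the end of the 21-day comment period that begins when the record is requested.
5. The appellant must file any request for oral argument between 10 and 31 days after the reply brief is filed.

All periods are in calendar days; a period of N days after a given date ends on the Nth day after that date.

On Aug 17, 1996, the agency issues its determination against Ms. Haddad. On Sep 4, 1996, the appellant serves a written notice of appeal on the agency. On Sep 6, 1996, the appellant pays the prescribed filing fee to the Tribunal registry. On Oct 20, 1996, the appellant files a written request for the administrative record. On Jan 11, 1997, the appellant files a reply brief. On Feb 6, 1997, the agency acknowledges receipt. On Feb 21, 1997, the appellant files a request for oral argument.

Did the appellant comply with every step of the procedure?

No

Step 1 — 10 and 30 days from Aug 17, 1996 (when the determination is issued) are Aug 27, 1996 and Sep 16, 1996 respectively; Sep 4, 1996 falls inside that range.
Step 2 — counting 81 days from Sep 4, 1996 (when the notice of appeal is served) gives a deadline of Nov 24, 1996; Sep 6, 1996 is within that limit.
Step 3 — must wait 25 days from Sep 6, 1996 (when the filing fee is paid), so not before Oct 1, 1996; done Oct 20, 1996 — permitted.
Step 4 — counting 63 days from Nov 10, 1996 (end of the 21-day comment period, which began when the record is requested on Oct 20, 1996) gives a deadline of Jan 12, 1997; Jan 11, 1997 is within that limit.
Step 5 — 10 and 31 days from Jan 11, 1997 (when the reply brief is filed) are Jan 21, 1997 and Feb 11, 1997 respectively; done Feb 21, 1997 — 10 days after the window closed.
Later steps need not be reached.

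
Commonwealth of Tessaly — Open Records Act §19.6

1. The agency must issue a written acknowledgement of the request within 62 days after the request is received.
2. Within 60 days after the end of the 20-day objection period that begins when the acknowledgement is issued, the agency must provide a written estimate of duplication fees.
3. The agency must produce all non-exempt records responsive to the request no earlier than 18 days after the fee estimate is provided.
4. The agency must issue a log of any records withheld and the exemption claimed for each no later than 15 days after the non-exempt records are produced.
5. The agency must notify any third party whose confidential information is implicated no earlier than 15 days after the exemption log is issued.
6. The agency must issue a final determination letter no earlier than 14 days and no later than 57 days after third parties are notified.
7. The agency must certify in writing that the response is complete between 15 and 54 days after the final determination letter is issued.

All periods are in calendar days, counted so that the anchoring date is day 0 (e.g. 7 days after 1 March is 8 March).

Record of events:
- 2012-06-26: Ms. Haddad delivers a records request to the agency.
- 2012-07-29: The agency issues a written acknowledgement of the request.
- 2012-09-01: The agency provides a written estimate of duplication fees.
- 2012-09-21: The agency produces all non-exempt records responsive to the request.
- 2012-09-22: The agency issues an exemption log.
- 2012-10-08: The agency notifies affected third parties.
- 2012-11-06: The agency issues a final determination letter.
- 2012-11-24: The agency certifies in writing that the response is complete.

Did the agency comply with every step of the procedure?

Yes

(1) due by 2012-06-26 + 62 days = 2012-08-27; done 2012-07-29 — timely.
(2) due by 2012-08-18 + 60 days = 2012-10-17; done 2012-09-01 — timely.
(3) permitted from 2012-09-01 + 18 days = 2012-09-19 onward; 2012-09-21 is on or after that date.
(4) due by 2012-09-21 + 15 days = 2012-10-06; completed 2012-09-22, before the deadline.
(5) permitted from 2012-09-22 + 15 days = 2012-10-07 onward; done 2012-10-08, after the minimum wait.
(6) the permitted window runs from 2012-10-08 + 14 = 2012-10-22 to 2012-10-08 + 57 = 2012-12-04; done 2012-11-06, which is between those dates.
(7) the permitted window runs from 2012-11-06 + 15 = 2012-11-21 to 2012-11-06 + 54 = 2012-12-30; done 2012-11-24 — within the window.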